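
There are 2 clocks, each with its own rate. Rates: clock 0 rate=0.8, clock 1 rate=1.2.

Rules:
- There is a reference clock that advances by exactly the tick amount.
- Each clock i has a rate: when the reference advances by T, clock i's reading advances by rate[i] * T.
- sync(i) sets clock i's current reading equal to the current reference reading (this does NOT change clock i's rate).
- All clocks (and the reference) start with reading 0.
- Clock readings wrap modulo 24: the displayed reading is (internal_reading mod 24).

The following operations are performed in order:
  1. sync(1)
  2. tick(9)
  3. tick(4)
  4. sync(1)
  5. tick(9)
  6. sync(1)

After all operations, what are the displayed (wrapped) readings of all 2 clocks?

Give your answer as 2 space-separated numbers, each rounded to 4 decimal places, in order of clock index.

After op 1 sync(1): ref=0.0000 raw=[0.0000 0.0000]
After op 2 tick(9): ref=9.0000 raw=[7.2000 10.8000]
After op 3 tick(4): ref=13.0000 raw=[10.4000 15.6000]
After op 4 sync(1): ref=13.0000 raw=[10.4000 13.0000]
After op 5 tick(9): ref=22.0000 raw=[17.6000 23.8000]
After op 6 sync(1): ref=22.0000 raw=[17.6000 22.0000]
Wrap final raw readings (mod 24): 17.6000 mod 24 = 17.6000; 22.0000 mod 24 = 22.0000

Answer: 17.6000 22.0000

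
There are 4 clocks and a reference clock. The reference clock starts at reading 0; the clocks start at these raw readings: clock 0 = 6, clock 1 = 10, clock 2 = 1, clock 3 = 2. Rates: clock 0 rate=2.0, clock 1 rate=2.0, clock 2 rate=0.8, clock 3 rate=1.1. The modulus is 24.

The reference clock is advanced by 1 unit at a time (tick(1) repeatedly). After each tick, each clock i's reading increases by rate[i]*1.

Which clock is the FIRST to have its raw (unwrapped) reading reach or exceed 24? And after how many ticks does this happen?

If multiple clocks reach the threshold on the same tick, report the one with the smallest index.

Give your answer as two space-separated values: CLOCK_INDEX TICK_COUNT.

clock 0: start=6, rate=2.0, needs 24-6 = 18; ticks = ceil(18/2.0) = ceil(9.0000) = 9; reading at tick 9 = 6 + 2.0*9 = 24.0000
clock 1: start=10, rate=2.0, needs 24-10 = 14; ticks = ceil(14/2.0) = ceil(7.0000) = 7; reading at tick 7 = 10 + 2.0*7 = 24.0000
clock 2: start=1, rate=0.8, needs 24-1 = 23; ticks = ceil(23/0.8) = ceil(28.7500) = 29; reading at tick 29 = 1 + 0.8*29 = 24.2000
clock 3: start=2, rate=1.1, needs 24-2 = 22; ticks = ceil(22/1.1) = ceil(20.0000) = 20; reading at tick 20 = 2 + 1.1*20 = 24.0000
Minimum tick count = 7; winners = [1]; smallest index = 1

Answer: 1 7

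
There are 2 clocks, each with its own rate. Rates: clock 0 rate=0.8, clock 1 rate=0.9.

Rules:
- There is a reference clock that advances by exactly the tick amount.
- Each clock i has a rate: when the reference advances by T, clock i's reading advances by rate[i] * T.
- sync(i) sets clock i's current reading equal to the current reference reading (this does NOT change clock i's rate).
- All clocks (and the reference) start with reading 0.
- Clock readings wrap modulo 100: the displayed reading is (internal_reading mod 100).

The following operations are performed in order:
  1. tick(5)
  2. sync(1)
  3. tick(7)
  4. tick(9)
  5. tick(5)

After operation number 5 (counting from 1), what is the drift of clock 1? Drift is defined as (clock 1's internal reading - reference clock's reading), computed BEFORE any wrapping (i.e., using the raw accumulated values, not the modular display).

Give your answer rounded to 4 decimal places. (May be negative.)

After op 1 tick(5): ref=5.0000 raw=[4.0000 4.5000]
After op 2 sync(1): ref=5.0000 raw=[4.0000 5.0000]
After op 3 tick(7): ref=12.0000 raw=[9.6000 11.3000]
After op 4 tick(9): ref=21.0000 raw=[16.8000 19.4000]
After op 5 tick(5): ref=26.0000 raw=[20.8000 23.9000]
Drift of clock 1 after op 5: 23.9000 - 26.0000 = -2.1000

Answer: -2.1000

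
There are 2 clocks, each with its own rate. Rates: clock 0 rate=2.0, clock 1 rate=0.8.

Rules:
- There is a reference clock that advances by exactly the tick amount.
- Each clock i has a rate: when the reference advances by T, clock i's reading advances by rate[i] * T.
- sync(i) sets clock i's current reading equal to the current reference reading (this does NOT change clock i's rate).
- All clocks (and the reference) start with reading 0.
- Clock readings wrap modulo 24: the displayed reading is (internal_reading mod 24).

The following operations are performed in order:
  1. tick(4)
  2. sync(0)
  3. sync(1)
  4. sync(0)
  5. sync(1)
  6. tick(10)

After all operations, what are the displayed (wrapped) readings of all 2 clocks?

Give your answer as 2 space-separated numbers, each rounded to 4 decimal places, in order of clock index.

Answer: 0.0000 12.0000

Derivation:
After op 1 tick(4): ref=4.0000 raw=[8.0000 3.2000]
After op 2 sync(0): ref=4.0000 raw=[4.0000 3.2000]
After op 3 sync(1): ref=4.0000 raw=[4.0000 4.0000]
After op 4 sync(0): ref=4.0000 raw=[4.0000 4.0000]
After op 5 sync(1): ref=4.0000 raw=[4.0000 4.0000]
After op 6 tick(10): ref=14.0000 raw=[24.0000 12.0000]
Wrap final raw readings (mod 24): 24.0000 mod 24 = 0.0000; 12.0000 mod 24 = 12.0000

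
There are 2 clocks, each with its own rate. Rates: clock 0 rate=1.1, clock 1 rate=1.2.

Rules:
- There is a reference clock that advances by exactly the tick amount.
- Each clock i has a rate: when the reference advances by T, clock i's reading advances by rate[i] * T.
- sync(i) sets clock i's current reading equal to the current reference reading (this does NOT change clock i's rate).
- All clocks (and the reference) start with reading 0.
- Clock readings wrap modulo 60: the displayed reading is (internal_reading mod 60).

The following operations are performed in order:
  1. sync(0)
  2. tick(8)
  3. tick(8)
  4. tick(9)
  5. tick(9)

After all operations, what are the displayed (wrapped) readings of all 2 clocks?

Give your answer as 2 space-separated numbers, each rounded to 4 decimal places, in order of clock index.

Answer: 37.4000 40.8000

Derivation:
After op 1 sync(0): ref=0.0000 raw=[0.0000 0.0000]
After op 2 tick(8): ref=8.0000 raw=[8.8000 9.6000]
After op 3 tick(8): ref=16.0000 raw=[17.6000 19.2000]
After op 4 tick(9): ref=25.0000 raw=[27.5000 30.0000]
After op 5 tick(9): ref=34.0000 raw=[37.4000 40.8000]
Wrap final raw readings (mod 60): 37.4000 mod 60 = 37.4000; 40.8000 mod 60 = 40.8000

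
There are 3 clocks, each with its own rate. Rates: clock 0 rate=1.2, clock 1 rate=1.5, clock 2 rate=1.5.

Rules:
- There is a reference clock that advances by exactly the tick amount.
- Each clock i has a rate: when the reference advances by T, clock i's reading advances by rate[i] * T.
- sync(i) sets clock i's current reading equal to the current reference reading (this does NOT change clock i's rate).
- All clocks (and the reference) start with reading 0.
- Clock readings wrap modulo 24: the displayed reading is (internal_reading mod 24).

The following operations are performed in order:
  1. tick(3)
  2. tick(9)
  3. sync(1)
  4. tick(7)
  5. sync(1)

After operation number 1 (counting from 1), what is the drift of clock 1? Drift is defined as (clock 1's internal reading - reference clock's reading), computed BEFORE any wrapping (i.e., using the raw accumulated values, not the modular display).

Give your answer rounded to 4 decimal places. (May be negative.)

After op 1 tick(3): ref=3.0000 raw=[3.6000 4.5000 4.5000]
Drift of clock 1 after op 1: 4.5000 - 3.0000 = 1.5000

Answer: 1.5000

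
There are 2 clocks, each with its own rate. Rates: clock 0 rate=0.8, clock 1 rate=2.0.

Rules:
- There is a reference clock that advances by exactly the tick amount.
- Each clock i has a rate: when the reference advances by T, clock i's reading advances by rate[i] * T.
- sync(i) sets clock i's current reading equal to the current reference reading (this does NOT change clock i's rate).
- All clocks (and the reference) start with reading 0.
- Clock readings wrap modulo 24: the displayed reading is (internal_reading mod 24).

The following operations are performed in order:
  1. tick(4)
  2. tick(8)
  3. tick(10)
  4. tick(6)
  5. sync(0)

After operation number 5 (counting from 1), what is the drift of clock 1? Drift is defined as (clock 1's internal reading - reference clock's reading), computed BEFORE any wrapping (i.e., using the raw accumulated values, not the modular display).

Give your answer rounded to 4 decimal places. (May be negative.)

Answer: 28.0000

Derivation:
After op 1 tick(4): ref=4.0000 raw=[3.2000 8.0000]
After op 2 tick(8): ref=12.0000 raw=[9.6000 24.0000]
After op 3 tick(10): ref=22.0000 raw=[17.6000 44.0000]
After op 4 tick(6): ref=28.0000 raw=[22.4000 56.0000]
After op 5 sync(0): ref=28.0000 raw=[28.0000 56.0000]
Drift of clock 1 after op 5: 56.0000 - 28.0000 = 28.0000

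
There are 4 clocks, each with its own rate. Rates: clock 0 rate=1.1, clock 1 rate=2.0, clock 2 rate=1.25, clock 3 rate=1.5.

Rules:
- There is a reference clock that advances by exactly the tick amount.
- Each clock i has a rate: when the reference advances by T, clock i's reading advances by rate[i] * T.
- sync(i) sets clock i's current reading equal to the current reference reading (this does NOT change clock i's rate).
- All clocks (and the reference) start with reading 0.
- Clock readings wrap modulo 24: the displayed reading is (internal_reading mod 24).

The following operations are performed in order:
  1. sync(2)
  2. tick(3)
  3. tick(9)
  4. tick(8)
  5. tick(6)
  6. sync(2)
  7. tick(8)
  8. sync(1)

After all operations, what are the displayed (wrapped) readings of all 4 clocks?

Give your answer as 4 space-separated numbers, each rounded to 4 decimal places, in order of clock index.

Answer: 13.4000 10.0000 12.0000 3.0000

Derivation:
After op 1 sync(2): ref=0.0000 raw=[0.0000 0.0000 0.0000 0.0000]
After op 2 tick(3): ref=3.0000 raw=[3.3000 6.0000 3.7500 4.5000]
After op 3 tick(9): ref=12.0000 raw=[13.2000 24.0000 15.0000 18.0000]
After op 4 tick(8): ref=20.0000 raw=[22.0000 40.0000 25.0000 30.0000]
After op 5 tick(6): ref=26.0000 raw=[28.6000 52.0000 32.5000 39.0000]
After op 6 sync(2): ref=26.0000 raw=[28.6000 52.0000 26.0000 39.0000]
After op 7 tick(8): ref=34.0000 raw=[37.4000 68.0000 36.0000 51.0000]
After op 8 sync(1): ref=34.0000 raw=[37.4000 34.0000 36.0000 51.0000]
Wrap final raw readings (mod 24): 37.4000 mod 24 = 13.4000; 34.0000 mod 24 = 10.0000; 36.0000 mod 24 = 12.0000; 51.0000 mod 24 = 3.0000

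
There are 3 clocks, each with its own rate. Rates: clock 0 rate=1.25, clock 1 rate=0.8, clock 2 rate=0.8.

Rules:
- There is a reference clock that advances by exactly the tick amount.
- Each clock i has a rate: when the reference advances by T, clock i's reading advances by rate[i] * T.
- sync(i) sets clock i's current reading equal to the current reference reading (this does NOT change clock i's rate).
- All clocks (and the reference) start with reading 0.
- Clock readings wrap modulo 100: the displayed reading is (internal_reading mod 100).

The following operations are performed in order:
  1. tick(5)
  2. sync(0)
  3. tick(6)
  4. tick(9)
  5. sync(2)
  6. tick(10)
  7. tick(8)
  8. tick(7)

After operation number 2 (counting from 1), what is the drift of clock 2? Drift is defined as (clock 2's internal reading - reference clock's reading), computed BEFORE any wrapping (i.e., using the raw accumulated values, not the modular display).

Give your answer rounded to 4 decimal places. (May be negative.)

Answer: -1.0000

Derivation:
After op 1 tick(5): ref=5.0000 raw=[6.2500 4.0000 4.0000]
After op 2 sync(0): ref=5.0000 raw=[5.0000 4.0000 4.0000]
Drift of clock 2 after op 2: 4.0000 - 5.0000 = -1.0000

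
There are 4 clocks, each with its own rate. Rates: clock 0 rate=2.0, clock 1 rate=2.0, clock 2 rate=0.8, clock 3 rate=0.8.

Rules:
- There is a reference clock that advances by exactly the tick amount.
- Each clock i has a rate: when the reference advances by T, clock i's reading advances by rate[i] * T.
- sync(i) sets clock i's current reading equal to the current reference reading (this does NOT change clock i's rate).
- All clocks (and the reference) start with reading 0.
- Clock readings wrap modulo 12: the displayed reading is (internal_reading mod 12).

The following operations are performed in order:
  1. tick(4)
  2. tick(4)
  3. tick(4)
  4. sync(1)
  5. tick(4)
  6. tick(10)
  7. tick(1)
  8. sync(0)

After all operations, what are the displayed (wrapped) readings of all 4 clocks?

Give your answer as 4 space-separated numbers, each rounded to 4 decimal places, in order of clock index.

After op 1 tick(4): ref=4.0000 raw=[8.0000 8.0000 3.2000 3.2000]
After op 2 tick(4): ref=8.0000 raw=[16.0000 16.0000 6.4000 6.4000]
After op 3 tick(4): ref=12.0000 raw=[24.0000 24.0000 9.6000 9.6000]
After op 4 sync(1): ref=12.0000 raw=[24.0000 12.0000 9.6000 9.6000]
After op 5 tick(4): ref=16.0000 raw=[32.0000 20.0000 12.8000 12.8000]
After op 6 tick(10): ref=26.0000 raw=[52.0000 40.0000 20.8000 20.8000]
After op 7 tick(1): ref=27.0000 raw=[54.0000 42.0000 21.6000 21.6000]
After op 8 sync(0): ref=27.0000 raw=[27.0000 42.0000 21.6000 21.6000]
Wrap final raw readings (mod 12): 27.0000 mod 12 = 3.0000; 42.0000 mod 12 = 6.0000; 21.6000 mod 12 = 9.6000; 21.6000 mod 12 = 9.6000

Answer: 3.0000 6.0000 9.6000 9.6000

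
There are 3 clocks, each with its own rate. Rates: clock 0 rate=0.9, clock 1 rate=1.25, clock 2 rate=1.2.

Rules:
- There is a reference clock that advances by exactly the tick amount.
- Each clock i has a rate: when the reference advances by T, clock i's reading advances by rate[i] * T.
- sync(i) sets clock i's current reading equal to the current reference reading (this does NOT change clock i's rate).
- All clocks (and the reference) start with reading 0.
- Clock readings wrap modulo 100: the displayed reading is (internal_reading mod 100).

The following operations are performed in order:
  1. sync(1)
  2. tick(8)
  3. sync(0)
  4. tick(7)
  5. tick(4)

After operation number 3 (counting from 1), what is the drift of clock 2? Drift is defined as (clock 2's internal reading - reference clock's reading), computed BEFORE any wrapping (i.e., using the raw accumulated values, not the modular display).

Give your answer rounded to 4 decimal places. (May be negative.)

Answer: 1.6000

Derivation:
After op 1 sync(1): ref=0.0000 raw=[0.0000 0.0000 0.0000]
After op 2 tick(8): ref=8.0000 raw=[7.2000 10.0000 9.6000]
After op 3 sync(0): ref=8.0000 raw=[8.0000 10.0000 9.6000]
Drift of clock 2 after op 3: 9.6000 - 8.0000 = 1.6000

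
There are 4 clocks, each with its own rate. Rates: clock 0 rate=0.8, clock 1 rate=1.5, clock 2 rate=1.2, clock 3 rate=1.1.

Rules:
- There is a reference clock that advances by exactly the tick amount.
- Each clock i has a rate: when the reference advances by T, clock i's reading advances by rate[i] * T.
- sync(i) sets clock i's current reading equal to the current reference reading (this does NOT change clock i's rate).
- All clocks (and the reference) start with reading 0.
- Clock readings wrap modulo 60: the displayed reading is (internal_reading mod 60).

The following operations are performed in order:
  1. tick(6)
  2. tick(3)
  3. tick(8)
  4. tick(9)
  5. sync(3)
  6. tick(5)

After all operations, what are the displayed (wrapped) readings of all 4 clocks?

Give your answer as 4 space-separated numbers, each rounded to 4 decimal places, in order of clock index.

After op 1 tick(6): ref=6.0000 raw=[4.8000 9.0000 7.2000 6.6000]
After op 2 tick(3): ref=9.0000 raw=[7.2000 13.5000 10.8000 9.9000]
After op 3 tick(8): ref=17.0000 raw=[13.6000 25.5000 20.4000 18.7000]
After op 4 tick(9): ref=26.0000 raw=[20.8000 39.0000 31.2000 28.6000]
After op 5 sync(3): ref=26.0000 raw=[20.8000 39.0000 31.2000 26.0000]
After op 6 tick(5): ref=31.0000 raw=[24.8000 46.5000 37.2000 31.5000]
Wrap final raw readings (mod 60): 24.8000 mod 60 = 24.8000; 46.5000 mod 60 = 46.5000; 37.2000 mod 60 = 37.2000; 31.5000 mod 60 = 31.5000

Answer: 24.8000 46.5000 37.2000 31.5000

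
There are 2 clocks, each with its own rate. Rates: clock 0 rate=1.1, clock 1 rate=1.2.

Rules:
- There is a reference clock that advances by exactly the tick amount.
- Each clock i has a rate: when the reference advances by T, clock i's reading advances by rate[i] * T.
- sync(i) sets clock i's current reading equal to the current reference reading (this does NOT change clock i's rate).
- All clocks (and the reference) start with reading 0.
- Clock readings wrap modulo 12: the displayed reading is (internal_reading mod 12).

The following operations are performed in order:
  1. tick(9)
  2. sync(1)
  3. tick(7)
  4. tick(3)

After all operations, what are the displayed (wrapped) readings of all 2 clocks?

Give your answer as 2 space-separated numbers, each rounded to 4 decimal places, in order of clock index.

Answer: 8.9000 9.0000

Derivation:
After op 1 tick(9): ref=9.0000 raw=[9.9000 10.8000]
After op 2 sync(1): ref=9.0000 raw=[9.9000 9.0000]
After op 3 tick(7): ref=16.0000 raw=[17.6000 17.4000]
After op 4 tick(3): ref=19.0000 raw=[20.9000 21.0000]
Wrap final raw readings (mod 12): 20.9000 mod 12 = 8.9000; 21.0000 mod 12 = 9.0000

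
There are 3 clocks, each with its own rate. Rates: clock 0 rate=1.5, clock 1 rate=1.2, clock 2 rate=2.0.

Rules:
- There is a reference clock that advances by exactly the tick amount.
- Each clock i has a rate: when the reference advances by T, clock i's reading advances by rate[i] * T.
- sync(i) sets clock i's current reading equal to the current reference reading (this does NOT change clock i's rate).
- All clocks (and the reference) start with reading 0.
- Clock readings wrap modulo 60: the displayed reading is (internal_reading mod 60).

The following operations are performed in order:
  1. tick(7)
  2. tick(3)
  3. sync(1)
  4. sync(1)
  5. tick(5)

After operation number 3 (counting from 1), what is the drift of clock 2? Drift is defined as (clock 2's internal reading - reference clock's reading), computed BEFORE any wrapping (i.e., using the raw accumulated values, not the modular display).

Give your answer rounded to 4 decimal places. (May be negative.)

After op 1 tick(7): ref=7.0000 raw=[10.5000 8.4000 14.0000]
After op 2 tick(3): ref=10.0000 raw=[15.0000 12.0000 20.0000]
After op 3 sync(1): ref=10.0000 raw=[15.0000 10.0000 20.0000]
Drift of clock 2 after op 3: 20.0000 - 10.0000 = 10.0000

Answer: 10.0000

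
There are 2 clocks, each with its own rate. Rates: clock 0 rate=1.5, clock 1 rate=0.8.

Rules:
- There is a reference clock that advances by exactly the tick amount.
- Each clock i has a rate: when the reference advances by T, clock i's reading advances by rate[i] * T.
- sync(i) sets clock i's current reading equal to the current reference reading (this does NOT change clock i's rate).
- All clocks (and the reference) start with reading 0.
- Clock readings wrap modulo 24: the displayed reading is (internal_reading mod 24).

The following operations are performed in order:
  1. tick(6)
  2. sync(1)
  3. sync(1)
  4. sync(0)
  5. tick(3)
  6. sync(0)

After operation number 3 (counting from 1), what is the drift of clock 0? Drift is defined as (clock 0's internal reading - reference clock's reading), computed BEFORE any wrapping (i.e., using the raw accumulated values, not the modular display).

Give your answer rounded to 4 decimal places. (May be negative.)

Answer: 3.0000

Derivation:
After op 1 tick(6): ref=6.0000 raw=[9.0000 4.8000]
After op 2 sync(1): ref=6.0000 raw=[9.0000 6.0000]
After op 3 sync(1): ref=6.0000 raw=[9.0000 6.0000]
Drift of clock 0 after op 3: 9.0000 - 6.0000 = 3.0000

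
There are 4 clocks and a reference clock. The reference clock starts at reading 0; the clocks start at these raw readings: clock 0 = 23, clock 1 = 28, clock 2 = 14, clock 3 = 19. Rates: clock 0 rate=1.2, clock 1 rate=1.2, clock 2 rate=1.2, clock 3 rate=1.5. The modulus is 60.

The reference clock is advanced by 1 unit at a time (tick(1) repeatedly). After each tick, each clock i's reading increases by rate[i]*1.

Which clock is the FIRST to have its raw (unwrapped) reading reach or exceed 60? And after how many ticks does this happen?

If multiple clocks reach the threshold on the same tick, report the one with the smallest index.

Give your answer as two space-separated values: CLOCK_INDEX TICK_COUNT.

Answer: 1 27

Derivation:
clock 0: start=23, rate=1.2, needs 60-23 = 37; ticks = ceil(37/1.2) = ceil(30.8333) = 31; reading at tick 31 = 23 + 1.2*31 = 60.2000
clock 1: start=28, rate=1.2, needs 60-28 = 32; ticks = ceil(32/1.2) = ceil(26.6667) = 27; reading at tick 27 = 28 + 1.2*27 = 60.4000
clock 2: start=14, rate=1.2, needs 60-14 = 46; ticks = ceil(46/1.2) = ceil(38.3333) = 39; reading at tick 39 = 14 + 1.2*39 = 60.8000
clock 3: start=19, rate=1.5, needs 60-19 = 41; ticks = ceil(41/1.5) = ceil(27.3333) = 28; reading at tick 28 = 19 + 1.5*28 = 61.0000
Minimum tick count = 27; winners = [1]; smallest index = 1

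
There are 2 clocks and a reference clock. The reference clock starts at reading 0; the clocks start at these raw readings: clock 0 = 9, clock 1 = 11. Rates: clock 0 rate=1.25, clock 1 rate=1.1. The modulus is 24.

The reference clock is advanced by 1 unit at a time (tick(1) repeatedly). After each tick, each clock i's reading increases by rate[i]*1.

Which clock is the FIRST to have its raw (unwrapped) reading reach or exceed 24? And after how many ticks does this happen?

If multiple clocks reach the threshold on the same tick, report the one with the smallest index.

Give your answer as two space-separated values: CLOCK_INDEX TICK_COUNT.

clock 0: start=9, rate=1.25, needs 24-9 = 15; ticks = ceil(15/1.25) = ceil(12.0000) = 12; reading at tick 12 = 9 + 1.25*12 = 24.0000
clock 1: start=11, rate=1.1, needs 24-11 = 13; ticks = ceil(13/1.1) = ceil(11.8182) = 12; reading at tick 12 = 11 + 1.1*12 = 24.2000
Minimum tick count = 12; winners = [0, 1]; smallest index = 0

Answer: 0 12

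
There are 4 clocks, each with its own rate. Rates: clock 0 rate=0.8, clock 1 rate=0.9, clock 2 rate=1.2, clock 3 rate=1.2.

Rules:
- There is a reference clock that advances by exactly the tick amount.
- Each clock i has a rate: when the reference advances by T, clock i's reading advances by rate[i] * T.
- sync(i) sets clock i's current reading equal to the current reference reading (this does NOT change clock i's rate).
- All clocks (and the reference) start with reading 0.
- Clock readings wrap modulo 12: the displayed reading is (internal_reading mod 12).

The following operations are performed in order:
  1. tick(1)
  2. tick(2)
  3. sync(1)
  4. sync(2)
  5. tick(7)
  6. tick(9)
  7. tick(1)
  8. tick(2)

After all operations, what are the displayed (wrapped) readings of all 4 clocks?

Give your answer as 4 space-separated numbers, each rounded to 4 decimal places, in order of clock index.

After op 1 tick(1): ref=1.0000 raw=[0.8000 0.9000 1.2000 1.2000]
After op 2 tick(2): ref=3.0000 raw=[2.4000 2.7000 3.6000 3.6000]
After op 3 sync(1): ref=3.0000 raw=[2.4000 3.0000 3.6000 3.6000]
After op 4 sync(2): ref=3.0000 raw=[2.4000 3.0000 3.0000 3.6000]
After op 5 tick(7): ref=10.0000 raw=[8.0000 9.3000 11.4000 12.0000]
After op 6 tick(9): ref=19.0000 raw=[15.2000 17.4000 22.2000 22.8000]
After op 7 tick(1): ref=20.0000 raw=[16.0000 18.3000 23.4000 24.0000]
After op 8 tick(2): ref=22.0000 raw=[17.6000 20.1000 25.8000 26.4000]
Wrap final raw readings (mod 12): 17.6000 mod 12 = 5.6000; 20.1000 mod 12 = 8.1000; 25.8000 mod 12 = 1.8000; 26.4000 mod 12 = 2.4000

Answer: 5.6000 8.1000 1.8000 2.4000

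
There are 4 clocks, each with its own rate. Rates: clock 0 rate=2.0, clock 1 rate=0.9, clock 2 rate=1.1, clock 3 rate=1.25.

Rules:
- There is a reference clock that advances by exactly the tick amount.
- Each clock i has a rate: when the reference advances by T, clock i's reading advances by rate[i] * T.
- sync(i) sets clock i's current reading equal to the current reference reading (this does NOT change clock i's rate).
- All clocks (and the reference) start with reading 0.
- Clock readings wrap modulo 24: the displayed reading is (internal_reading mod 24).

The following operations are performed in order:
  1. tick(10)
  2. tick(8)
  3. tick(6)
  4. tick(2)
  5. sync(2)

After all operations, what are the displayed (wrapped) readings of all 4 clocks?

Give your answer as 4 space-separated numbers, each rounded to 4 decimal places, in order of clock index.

After op 1 tick(10): ref=10.0000 raw=[20.0000 9.0000 11.0000 12.5000]
After op 2 tick(8): ref=18.0000 raw=[36.0000 16.2000 19.8000 22.5000]
After op 3 tick(6): ref=24.0000 raw=[48.0000 21.6000 26.4000 30.0000]
After op 4 tick(2): ref=26.0000 raw=[52.0000 23.4000 28.6000 32.5000]
After op 5 sync(2): ref=26.0000 raw=[52.0000 23.4000 26.0000 32.5000]
Wrap final raw readings (mod 24): 52.0000 mod 24 = 4.0000; 23.4000 mod 24 = 23.4000; 26.0000 mod 24 = 2.0000; 32.5000 mod 24 = 8.5000

Answer: 4.0000 23.4000 2.0000 8.5000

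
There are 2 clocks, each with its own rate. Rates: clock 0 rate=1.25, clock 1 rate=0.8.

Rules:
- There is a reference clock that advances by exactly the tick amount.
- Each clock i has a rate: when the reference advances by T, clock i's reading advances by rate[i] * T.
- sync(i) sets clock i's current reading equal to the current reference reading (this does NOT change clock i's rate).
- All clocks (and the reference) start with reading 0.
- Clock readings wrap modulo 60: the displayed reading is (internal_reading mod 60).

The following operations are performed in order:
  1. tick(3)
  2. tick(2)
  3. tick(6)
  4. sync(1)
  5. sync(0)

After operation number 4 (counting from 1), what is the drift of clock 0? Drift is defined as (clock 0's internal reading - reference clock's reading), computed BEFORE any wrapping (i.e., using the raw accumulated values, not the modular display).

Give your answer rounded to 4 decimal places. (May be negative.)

Answer: 2.7500

Derivation:
After op 1 tick(3): ref=3.0000 raw=[3.7500 2.4000]
After op 2 tick(2): ref=5.0000 raw=[6.2500 4.0000]
After op 3 tick(6): ref=11.0000 raw=[13.7500 8.8000]
After op 4 sync(1): ref=11.0000 raw=[13.7500 11.0000]
Drift of clock 0 after op 4: 13.7500 - 11.0000 = 2.7500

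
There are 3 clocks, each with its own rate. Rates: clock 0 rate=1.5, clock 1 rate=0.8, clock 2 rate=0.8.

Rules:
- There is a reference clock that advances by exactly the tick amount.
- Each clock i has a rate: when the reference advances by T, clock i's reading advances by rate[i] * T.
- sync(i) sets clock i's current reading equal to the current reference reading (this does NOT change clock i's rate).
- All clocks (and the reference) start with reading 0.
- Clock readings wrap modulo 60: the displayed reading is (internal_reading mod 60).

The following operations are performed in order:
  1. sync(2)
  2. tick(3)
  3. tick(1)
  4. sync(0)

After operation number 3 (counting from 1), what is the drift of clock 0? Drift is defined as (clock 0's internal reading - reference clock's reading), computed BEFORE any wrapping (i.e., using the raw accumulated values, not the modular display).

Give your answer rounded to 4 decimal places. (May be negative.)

Answer: 2.0000

Derivation:
After op 1 sync(2): ref=0.0000 raw=[0.0000 0.0000 0.0000]
After op 2 tick(3): ref=3.0000 raw=[4.5000 2.4000 2.4000]
After op 3 tick(1): ref=4.0000 raw=[6.0000 3.2000 3.2000]
Drift of clock 0 after op 3: 6.0000 - 4.0000 = 2.0000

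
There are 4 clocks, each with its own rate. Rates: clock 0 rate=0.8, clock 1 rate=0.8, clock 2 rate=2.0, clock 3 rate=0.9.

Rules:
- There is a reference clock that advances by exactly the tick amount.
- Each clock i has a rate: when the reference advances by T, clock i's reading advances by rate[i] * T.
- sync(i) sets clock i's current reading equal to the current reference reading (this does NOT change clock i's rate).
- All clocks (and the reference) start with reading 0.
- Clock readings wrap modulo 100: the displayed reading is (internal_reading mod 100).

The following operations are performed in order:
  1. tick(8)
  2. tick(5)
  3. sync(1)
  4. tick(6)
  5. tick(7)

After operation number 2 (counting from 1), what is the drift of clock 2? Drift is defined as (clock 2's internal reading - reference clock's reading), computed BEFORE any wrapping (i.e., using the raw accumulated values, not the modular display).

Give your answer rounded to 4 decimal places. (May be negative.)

Answer: 13.0000

Derivation:
After op 1 tick(8): ref=8.0000 raw=[6.4000 6.4000 16.0000 7.2000]
After op 2 tick(5): ref=13.0000 raw=[10.4000 10.4000 26.0000 11.7000]
Drift of clock 2 after op 2: 26.0000 - 13.0000 = 13.0000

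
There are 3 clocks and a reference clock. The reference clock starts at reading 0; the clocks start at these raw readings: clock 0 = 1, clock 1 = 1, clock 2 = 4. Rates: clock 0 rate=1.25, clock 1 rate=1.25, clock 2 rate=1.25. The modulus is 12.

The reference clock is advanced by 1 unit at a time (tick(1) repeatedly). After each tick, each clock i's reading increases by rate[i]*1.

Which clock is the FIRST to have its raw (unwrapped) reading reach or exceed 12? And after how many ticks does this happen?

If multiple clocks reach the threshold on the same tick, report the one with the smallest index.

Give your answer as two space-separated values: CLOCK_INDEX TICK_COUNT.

clock 0: start=1, rate=1.25, needs 12-1 = 11; ticks = ceil(11/1.25) = ceil(8.8000) = 9; reading at tick 9 = 1 + 1.25*9 = 12.2500
clock 1: start=1, rate=1.25, needs 12-1 = 11; ticks = ceil(11/1.25) = ceil(8.8000) = 9; reading at tick 9 = 1 + 1.25*9 = 12.2500
clock 2: start=4, rate=1.25, needs 12-4 = 8; ticks = ceil(8/1.25) = ceil(6.4000) = 7; reading at tick 7 = 4 + 1.25*7 = 12.7500
Minimum tick count = 7; winners = [2]; smallest index = 2

Answer: 2 7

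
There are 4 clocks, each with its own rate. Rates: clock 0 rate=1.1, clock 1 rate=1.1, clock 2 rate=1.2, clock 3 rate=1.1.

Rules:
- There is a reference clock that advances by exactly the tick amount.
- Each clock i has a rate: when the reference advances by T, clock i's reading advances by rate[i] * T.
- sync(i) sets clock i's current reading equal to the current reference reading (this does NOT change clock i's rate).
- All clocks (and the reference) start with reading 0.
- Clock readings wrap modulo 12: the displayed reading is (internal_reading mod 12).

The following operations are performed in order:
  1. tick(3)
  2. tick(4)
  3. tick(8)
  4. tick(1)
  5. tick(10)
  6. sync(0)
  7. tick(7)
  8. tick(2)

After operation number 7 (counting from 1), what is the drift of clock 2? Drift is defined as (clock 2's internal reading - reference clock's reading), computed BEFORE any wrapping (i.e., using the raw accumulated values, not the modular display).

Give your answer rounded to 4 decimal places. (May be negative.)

Answer: 6.6000

Derivation:
After op 1 tick(3): ref=3.0000 raw=[3.3000 3.3000 3.6000 3.3000]
After op 2 tick(4): ref=7.0000 raw=[7.7000 7.7000 8.4000 7.7000]
After op 3 tick(8): ref=15.0000 raw=[16.5000 16.5000 18.0000 16.5000]
After op 4 tick(1): ref=16.0000 raw=[17.6000 17.6000 19.2000 17.6000]
After op 5 tick(10): ref=26.0000 raw=[28.6000 28.6000 31.2000 28.6000]
After op 6 sync(0): ref=26.0000 raw=[26.0000 28.6000 31.2000 28.6000]
After op 7 tick(7): ref=33.0000 raw=[33.7000 36.3000 39.6000 36.3000]
Drift of clock 2 after op 7: 39.6000 - 33.0000 = 6.6000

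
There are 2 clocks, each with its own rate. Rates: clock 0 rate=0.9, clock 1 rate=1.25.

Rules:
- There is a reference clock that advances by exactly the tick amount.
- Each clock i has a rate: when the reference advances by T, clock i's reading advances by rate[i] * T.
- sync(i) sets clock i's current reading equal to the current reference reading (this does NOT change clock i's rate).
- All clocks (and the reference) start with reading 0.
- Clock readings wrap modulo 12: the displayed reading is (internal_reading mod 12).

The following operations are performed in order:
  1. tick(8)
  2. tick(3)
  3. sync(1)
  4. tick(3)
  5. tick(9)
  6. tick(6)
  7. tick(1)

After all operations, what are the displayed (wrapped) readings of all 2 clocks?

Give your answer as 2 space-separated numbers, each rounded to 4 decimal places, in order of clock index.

Answer: 3.0000 10.7500

Derivation:
After op 1 tick(8): ref=8.0000 raw=[7.2000 10.0000]
After op 2 tick(3): ref=11.0000 raw=[9.9000 13.7500]
After op 3 sync(1): ref=11.0000 raw=[9.9000 11.0000]
After op 4 tick(3): ref=14.0000 raw=[12.6000 14.7500]
After op 5 tick(9): ref=23.0000 raw=[20.7000 26.0000]
After op 6 tick(6): ref=29.0000 raw=[26.1000 33.5000]
After op 7 tick(1): ref=30.0000 raw=[27.0000 34.7500]
Wrap final raw readings (mod 12): 27.0000 mod 12 = 3.0000; 34.7500 mod 12 = 10.7500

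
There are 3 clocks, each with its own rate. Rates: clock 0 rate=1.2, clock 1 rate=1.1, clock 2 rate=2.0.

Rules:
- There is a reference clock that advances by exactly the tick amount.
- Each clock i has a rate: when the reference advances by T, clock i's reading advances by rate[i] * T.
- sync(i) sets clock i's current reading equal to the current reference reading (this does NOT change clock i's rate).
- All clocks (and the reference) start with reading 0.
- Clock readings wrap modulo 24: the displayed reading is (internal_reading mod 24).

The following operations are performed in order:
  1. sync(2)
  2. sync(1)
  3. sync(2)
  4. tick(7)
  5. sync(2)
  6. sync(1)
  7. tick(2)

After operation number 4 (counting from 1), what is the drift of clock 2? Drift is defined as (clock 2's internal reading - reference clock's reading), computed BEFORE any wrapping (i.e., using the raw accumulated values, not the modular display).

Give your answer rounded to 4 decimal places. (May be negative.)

Answer: 7.0000

Derivation:
After op 1 sync(2): ref=0.0000 raw=[0.0000 0.0000 0.0000]
After op 2 sync(1): ref=0.0000 raw=[0.0000 0.0000 0.0000]
After op 3 sync(2): ref=0.0000 raw=[0.0000 0.0000 0.0000]
After op 4 tick(7): ref=7.0000 raw=[8.4000 7.7000 14.0000]
Drift of clock 2 after op 4: 14.0000 - 7.0000 = 7.0000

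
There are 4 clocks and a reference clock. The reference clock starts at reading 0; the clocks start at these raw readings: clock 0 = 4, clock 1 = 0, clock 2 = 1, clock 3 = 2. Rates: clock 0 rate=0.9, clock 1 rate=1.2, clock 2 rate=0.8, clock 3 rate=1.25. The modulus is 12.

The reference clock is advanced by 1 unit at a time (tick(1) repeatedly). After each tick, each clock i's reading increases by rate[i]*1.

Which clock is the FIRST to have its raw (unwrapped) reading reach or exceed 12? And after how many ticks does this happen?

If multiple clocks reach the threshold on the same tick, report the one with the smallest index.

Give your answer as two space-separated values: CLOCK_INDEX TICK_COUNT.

Answer: 3 8

Derivation:
clock 0: start=4, rate=0.9, needs 12-4 = 8; ticks = ceil(8/0.9) = ceil(8.8889) = 9; reading at tick 9 = 4 + 0.9*9 = 12.1000
clock 1: start=0, rate=1.2, needs 12-0 = 12; ticks = ceil(12/1.2) = ceil(10.0000) = 10; reading at tick 10 = 0 + 1.2*10 = 12.0000
clock 2: start=1, rate=0.8, needs 12-1 = 11; ticks = ceil(11/0.8) = ceil(13.7500) = 14; reading at tick 14 = 1 + 0.8*14 = 12.2000
clock 3: start=2, rate=1.25, needs 12-2 = 10; ticks = ceil(10/1.25) = ceil(8.0000) = 8; reading at tick 8 = 2 + 1.25*8 = 12.0000
Minimum tick count = 8; winners = [3]; smallest index = 3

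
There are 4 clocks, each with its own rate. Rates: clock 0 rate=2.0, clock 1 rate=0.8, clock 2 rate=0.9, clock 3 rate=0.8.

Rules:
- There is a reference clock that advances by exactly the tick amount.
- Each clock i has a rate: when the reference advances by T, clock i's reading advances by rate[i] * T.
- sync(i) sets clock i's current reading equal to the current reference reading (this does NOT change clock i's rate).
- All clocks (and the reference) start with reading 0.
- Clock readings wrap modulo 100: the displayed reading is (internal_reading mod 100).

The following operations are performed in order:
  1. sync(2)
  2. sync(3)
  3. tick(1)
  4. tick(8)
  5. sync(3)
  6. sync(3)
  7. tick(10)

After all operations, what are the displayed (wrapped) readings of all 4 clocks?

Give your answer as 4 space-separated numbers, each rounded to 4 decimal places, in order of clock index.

Answer: 38.0000 15.2000 17.1000 17.0000

Derivation:
After op 1 sync(2): ref=0.0000 raw=[0.0000 0.0000 0.0000 0.0000]
After op 2 sync(3): ref=0.0000 raw=[0.0000 0.0000 0.0000 0.0000]
After op 3 tick(1): ref=1.0000 raw=[2.0000 0.8000 0.9000 0.8000]
After op 4 tick(8): ref=9.0000 raw=[18.0000 7.2000 8.1000 7.2000]
After op 5 sync(3): ref=9.0000 raw=[18.0000 7.2000 8.1000 9.0000]
After op 6 sync(3): ref=9.0000 raw=[18.0000 7.2000 8.1000 9.0000]
After op 7 tick(10): ref=19.0000 raw=[38.0000 15.2000 17.1000 17.0000]
Wrap final raw readings (mod 100): 38.0000 mod 100 = 38.0000; 15.2000 mod 100 = 15.2000; 17.1000 mod 100 = 17.1000; 17.0000 mod 100 = 17.0000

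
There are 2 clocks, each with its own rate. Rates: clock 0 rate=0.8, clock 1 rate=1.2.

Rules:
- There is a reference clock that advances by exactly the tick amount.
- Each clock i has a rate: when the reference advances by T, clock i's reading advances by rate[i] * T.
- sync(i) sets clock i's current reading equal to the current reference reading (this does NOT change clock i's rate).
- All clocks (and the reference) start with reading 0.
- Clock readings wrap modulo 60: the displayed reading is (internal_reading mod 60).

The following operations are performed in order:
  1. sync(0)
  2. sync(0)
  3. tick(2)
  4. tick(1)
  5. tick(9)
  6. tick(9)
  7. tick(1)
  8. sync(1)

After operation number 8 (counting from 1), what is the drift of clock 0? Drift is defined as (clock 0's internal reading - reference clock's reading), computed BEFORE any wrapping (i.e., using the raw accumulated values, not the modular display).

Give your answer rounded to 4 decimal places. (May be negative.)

Answer: -4.4000

Derivation:
After op 1 sync(0): ref=0.0000 raw=[0.0000 0.0000]
After op 2 sync(0): ref=0.0000 raw=[0.0000 0.0000]
After op 3 tick(2): ref=2.0000 raw=[1.6000 2.4000]
After op 4 tick(1): ref=3.0000 raw=[2.4000 3.6000]
After op 5 tick(9): ref=12.0000 raw=[9.6000 14.4000]
After op 6 tick(9): ref=21.0000 raw=[16.8000 25.2000]
After op 7 tick(1): ref=22.0000 raw=[17.6000 26.4000]
After op 8 sync(1): ref=22.0000 raw=[17.6000 22.0000]
Drift of clock 0 after op 8: 17.6000 - 22.0000 = -4.4000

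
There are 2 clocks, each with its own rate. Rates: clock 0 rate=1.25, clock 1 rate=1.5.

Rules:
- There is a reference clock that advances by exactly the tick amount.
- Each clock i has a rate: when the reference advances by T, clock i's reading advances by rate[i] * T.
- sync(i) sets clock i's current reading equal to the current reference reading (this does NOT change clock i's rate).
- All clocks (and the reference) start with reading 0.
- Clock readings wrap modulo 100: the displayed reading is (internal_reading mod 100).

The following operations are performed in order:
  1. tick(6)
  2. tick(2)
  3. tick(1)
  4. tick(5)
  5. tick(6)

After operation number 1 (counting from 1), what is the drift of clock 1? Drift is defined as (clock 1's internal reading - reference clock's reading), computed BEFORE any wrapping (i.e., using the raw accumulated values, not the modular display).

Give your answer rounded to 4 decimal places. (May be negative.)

After op 1 tick(6): ref=6.0000 raw=[7.5000 9.0000]
Drift of clock 1 after op 1: 9.0000 - 6.0000 = 3.0000

Answer: 3.0000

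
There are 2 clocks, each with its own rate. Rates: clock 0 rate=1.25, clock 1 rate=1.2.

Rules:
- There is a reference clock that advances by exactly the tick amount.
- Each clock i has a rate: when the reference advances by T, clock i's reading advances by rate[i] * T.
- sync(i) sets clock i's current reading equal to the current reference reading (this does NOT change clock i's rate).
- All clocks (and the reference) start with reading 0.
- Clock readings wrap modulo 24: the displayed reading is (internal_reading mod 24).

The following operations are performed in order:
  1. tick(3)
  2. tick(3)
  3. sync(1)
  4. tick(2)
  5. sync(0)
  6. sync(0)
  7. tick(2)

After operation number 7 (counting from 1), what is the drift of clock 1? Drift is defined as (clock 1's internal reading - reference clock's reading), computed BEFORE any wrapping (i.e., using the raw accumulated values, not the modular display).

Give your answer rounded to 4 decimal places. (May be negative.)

After op 1 tick(3): ref=3.0000 raw=[3.7500 3.6000]
After op 2 tick(3): ref=6.0000 raw=[7.5000 7.2000]
After op 3 sync(1): ref=6.0000 raw=[7.5000 6.0000]
After op 4 tick(2): ref=8.0000 raw=[10.0000 8.4000]
After op 5 sync(0): ref=8.0000 raw=[8.0000 8.4000]
After op 6 sync(0): ref=8.0000 raw=[8.0000 8.4000]
After op 7 tick(2): ref=10.0000 raw=[10.5000 10.8000]
Drift of clock 1 after op 7: 10.8000 - 10.0000 = 0.8000

Answer: 0.8000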